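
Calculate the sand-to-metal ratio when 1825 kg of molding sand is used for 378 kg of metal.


Formula: Sand-to-Metal Ratio = W_sand / W_metal
Ratio = 1825 kg / 378 kg = 4.8280

4.8280


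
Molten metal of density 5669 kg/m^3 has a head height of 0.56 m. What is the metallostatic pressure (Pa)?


Formula: P = rho * g * h
rho * g = 5669 * 9.81 = 55612.89 N/m^3
P = 55612.89 * 0.56 = 31143.2184 Pa

31143.2184 Pa


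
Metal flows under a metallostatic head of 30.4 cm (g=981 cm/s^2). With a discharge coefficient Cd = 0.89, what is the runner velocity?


Formula: v = Cd * sqrt(2 * g * h)  (Torricelli with discharge coefficient)
2*g*h = 2 * 981 * 30.4 = 59644.8 cm^2/s^2
sqrt(59644.8) = 244.22285 cm/s
v = 0.89 * 244.22285 = 217.3583 cm/s

217.3583 cm/s


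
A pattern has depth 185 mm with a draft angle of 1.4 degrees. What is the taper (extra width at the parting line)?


Formula: taper = depth * tan(draft_angle)
tan(1.4 deg) = 0.0244395
taper = 185 mm * 0.0244395 = 4.5213 mm

Answer: 4.5213 mm


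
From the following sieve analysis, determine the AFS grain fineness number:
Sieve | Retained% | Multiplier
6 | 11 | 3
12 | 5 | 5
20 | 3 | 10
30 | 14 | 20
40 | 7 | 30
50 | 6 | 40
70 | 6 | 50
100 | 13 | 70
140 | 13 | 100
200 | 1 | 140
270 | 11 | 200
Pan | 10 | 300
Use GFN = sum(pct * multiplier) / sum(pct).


Formula: GFN = sum(pct * multiplier) / sum(pct)
sum(pct * multiplier) = 8668
sum(pct) = 100
GFN = 8668 / 100 = 86.68

Answer: 86.68


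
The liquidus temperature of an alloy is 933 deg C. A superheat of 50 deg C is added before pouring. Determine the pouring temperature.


Formula: T_pour = T_melt + Superheat
T_pour = 933 + 50 = 983 deg C

Answer: 983 deg C


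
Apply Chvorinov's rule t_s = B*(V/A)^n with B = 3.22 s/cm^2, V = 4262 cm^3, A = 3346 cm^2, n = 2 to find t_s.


Formula: t_s = B * (V/A)^n  (Chvorinov's rule, n=2)
Modulus M = V/A = 4262/3346 = 1.273760 cm
M^2 = 1.273760^2 = 1.622465 cm^2
t_s = 3.22 * 1.622465 = 5.2243 s


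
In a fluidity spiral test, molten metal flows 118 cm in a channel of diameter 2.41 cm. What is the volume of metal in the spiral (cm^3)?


Formula: V = pi * (d/2)^2 * L  (cylinder volume)
Radius = 2.41/2 = 1.205 cm
V = pi * 1.205^2 * 118 = 538.2772 cm^3

Final answer: 538.2772 cm^3


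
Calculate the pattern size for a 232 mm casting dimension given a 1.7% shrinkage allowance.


Formula: L_pattern = L_casting * (1 + shrinkage_rate/100)
Shrinkage factor = 1 + 1.7/100 = 1.017
L_pattern = 232 mm * 1.017 = 235.9440 mm

Answer: 235.9440 mm


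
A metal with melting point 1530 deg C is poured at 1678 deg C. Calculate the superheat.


Formula: Superheat = T_pour - T_melt
Superheat = 1678 - 1530 = 148 deg C

148 deg C


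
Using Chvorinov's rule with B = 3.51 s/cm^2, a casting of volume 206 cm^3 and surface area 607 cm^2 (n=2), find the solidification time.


Formula: t_s = B * (V/A)^n  (Chvorinov's rule, n=2)
Modulus M = V/A = 206/607 = 0.339374 cm
M^2 = 0.339374^2 = 0.115175 cm^2
t_s = 3.51 * 0.115175 = 0.4043 s

Answer: 0.4043 s


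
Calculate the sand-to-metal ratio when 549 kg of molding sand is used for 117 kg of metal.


Formula: Sand-to-Metal Ratio = W_sand / W_metal
Ratio = 549 kg / 117 kg = 4.6923


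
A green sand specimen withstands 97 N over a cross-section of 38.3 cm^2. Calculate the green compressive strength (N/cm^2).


Formula: Compressive Strength = Force / Area
Strength = 97 N / 38.3 cm^2 = 2.5326 N/cm^2

Answer: 2.5326 N/cm^2


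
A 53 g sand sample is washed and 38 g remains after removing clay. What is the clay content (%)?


Formula: Clay% = (W_total - W_washed) / W_total * 100
Clay mass = 53 - 38 = 15 g
Clay% = 15 / 53 * 100 = 28.3019%


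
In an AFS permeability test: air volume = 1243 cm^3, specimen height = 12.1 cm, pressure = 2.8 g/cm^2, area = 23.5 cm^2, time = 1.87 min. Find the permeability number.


Formula: Permeability Number P = (V * H) / (p * A * t)
Numerator: V * H = 1243 * 12.1 = 15040.3
Denominator: p * A * t = 2.8 * 23.5 * 1.87 = 123.046
P = 15040.3 / 123.046 = 122.2331

Answer: 122.2331


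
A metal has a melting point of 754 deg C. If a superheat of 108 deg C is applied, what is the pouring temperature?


Formula: T_pour = T_melt + Superheat
T_pour = 754 + 108 = 862 deg C

862 deg C


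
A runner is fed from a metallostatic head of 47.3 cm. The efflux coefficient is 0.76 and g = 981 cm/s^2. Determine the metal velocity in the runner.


Formula: v = Cd * sqrt(2 * g * h)  (Torricelli with discharge coefficient)
2*g*h = 2 * 981 * 47.3 = 92802.6 cm^2/s^2
sqrt(92802.6) = 304.63519 cm/s
v = 0.76 * 304.63519 = 231.5227 cm/s

Final answer: 231.5227 cm/s


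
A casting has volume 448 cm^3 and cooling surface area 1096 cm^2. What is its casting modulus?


Formula: Casting Modulus M = V / A
M = 448 cm^3 / 1096 cm^2 = 0.4088 cm

Answer: 0.4088 cm


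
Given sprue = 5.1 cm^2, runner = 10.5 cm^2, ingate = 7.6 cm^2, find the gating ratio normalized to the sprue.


Sprue:Runner:Ingate = 1 : 10.5/5.1 : 7.6/5.1 = 1:2.06:1.49


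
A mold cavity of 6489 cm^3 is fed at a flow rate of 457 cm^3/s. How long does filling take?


Formula: t_fill = V_mold / Q_flow
t = 6489 cm^3 / 457 cm^3/s = 14.1991 s

Final answer: 14.1991 s


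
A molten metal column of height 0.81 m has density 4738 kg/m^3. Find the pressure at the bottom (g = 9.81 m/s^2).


Formula: P = rho * g * h
rho * g = 4738 * 9.81 = 46479.78 N/m^3
P = 46479.78 * 0.81 = 37648.6218 Pa

Final answer: 37648.6218 Pa


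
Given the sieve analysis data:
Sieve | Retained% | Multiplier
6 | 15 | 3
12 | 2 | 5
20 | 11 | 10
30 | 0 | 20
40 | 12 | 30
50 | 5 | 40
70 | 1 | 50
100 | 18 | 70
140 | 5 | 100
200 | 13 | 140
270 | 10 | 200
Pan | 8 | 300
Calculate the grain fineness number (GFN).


Formula: GFN = sum(pct * multiplier) / sum(pct)
sum(pct * multiplier) = 8755
sum(pct) = 100
GFN = 8755 / 100 = 87.55

Final answer: 87.55


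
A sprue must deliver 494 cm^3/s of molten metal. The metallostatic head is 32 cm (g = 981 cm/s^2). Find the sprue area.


Formula: v = sqrt(2*g*h), A = Q/v
Velocity: v = sqrt(2 * 981 * 32) = sqrt(62784) = 250.5674 cm/s
Sprue area: A = Q / v = 494 / 250.5674 = 1.9715 cm^2

Answer: 1.9715 cm^2


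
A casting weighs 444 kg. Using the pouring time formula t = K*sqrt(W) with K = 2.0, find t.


Formula: t = K * sqrt(W)
sqrt(W) = sqrt(444) = 21.07131
t = 2.0 * 21.07131 = 42.1426 s

Answer: 42.1426 s


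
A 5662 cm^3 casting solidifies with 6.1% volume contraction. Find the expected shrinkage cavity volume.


Formula: V_shrink = V_casting * shrinkage_pct / 100
V_shrink = 5662 cm^3 * 6.1 / 100 = 345.3820 cm^3

Final answer: 345.3820 cm^3


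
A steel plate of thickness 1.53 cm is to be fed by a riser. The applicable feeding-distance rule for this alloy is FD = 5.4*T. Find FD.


Formula: FD = 5.4 * T  (riser feeding-distance rule)
FD = 5.4 * 1.53 cm = 8.2620 cm

Final answer: 8.2620 cm


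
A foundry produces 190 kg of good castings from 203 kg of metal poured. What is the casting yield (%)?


Formula: Casting Yield = (W_good / W_total) * 100
Yield = (190 kg / 203 kg) * 100 = 93.5961%


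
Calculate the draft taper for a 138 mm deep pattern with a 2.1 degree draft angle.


Formula: taper = depth * tan(draft_angle)
tan(2.1 deg) = 0.0366683
taper = 138 mm * 0.0366683 = 5.0602 mm


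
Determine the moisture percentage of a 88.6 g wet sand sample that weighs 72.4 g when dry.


Formula: MC = (W_wet - W_dry) / W_wet * 100
Water mass = 88.6 - 72.4 = 16.2 g
MC = 16.2 / 88.6 * 100 = 18.2844%

Answer: 18.2844%


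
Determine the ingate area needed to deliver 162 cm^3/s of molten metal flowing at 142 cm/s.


Formula: A_ingate = Q / v  (continuity equation)
A = 162 cm^3/s / 142 cm/s = 1.1408 cm^2


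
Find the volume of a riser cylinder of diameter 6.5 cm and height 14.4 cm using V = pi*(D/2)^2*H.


Formula: V = pi * (D/2)^2 * H  (cylinder volume)
Radius = D/2 = 6.5/2 = 3.25 cm
V = pi * 3.25^2 * 14.4 = 477.8362 cm^3

477.8362 cm^3


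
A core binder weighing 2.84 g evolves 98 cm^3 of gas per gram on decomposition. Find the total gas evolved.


Formula: V_gas = W_binder * gas_evolution_rate
V = 2.84 g * 98 cm^3/g = 278.3200 cm^3

Answer: 278.3200 cm^3


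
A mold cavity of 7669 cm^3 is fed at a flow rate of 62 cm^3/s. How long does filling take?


Formula: t_fill = V_mold / Q_flow
t = 7669 cm^3 / 62 cm^3/s = 123.6935 s


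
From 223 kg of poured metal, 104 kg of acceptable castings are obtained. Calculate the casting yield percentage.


Formula: Casting Yield = (W_good / W_total) * 100
Yield = (104 kg / 223 kg) * 100 = 46.6368%

Final answer: 46.6368%


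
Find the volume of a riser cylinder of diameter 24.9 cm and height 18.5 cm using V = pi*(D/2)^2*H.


Formula: V = pi * (D/2)^2 * H  (cylinder volume)
Radius = D/2 = 24.9/2 = 12.45 cm
V = pi * 12.45^2 * 18.5 = 9008.6622 cm^3

Final answer: 9008.6622 cm^3


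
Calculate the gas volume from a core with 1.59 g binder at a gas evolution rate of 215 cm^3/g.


Formula: V_gas = W_binder * gas_evolution_rate
V = 1.59 g * 215 cm^3/g = 341.8500 cm^3

Final answer: 341.8500 cm^3


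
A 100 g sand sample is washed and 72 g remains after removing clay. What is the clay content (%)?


Formula: Clay% = (W_total - W_washed) / W_total * 100
Clay mass = 100 - 72 = 28 g
Clay% = 28 / 100 * 100 = 28.0000%

28.0000%


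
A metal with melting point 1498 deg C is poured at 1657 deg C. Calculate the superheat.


Formula: Superheat = T_pour - T_melt
Superheat = 1657 - 1498 = 159 deg C

Final answer: 159 deg C


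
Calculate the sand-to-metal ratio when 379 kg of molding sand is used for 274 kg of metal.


Formula: Sand-to-Metal Ratio = W_sand / W_metal
Ratio = 379 kg / 274 kg = 1.3832


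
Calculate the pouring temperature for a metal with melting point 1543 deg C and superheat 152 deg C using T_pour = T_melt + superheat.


Formula: T_pour = T_melt + Superheat
T_pour = 1543 + 152 = 1695 deg C

Answer: 1695 deg C


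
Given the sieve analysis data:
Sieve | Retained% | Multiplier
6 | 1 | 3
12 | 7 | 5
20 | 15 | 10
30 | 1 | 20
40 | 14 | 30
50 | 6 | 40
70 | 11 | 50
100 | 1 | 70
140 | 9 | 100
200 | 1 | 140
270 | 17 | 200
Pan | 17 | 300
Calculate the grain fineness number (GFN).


Formula: GFN = sum(pct * multiplier) / sum(pct)
sum(pct * multiplier) = 11028
sum(pct) = 100
GFN = 11028 / 100 = 110.28

110.28


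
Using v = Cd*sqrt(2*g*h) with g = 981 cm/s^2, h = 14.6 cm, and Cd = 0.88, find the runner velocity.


Formula: v = Cd * sqrt(2 * g * h)  (Torricelli with discharge coefficient)
2*g*h = 2 * 981 * 14.6 = 28645.2 cm^2/s^2
sqrt(28645.2) = 169.24893 cm/s
v = 0.88 * 169.24893 = 148.9391 cm/s

Final answer: 148.9391 cm/s


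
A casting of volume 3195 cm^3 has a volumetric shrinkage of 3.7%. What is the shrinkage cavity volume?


Formula: V_shrink = V_casting * shrinkage_pct / 100
V_shrink = 3195 cm^3 * 3.7 / 100 = 118.2150 cm^3


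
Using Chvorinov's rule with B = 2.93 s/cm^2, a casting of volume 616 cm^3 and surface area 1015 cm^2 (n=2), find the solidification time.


Formula: t_s = B * (V/A)^n  (Chvorinov's rule, n=2)
Modulus M = V/A = 616/1015 = 0.606897 cm
M^2 = 0.606897^2 = 0.368324 cm^2
t_s = 2.93 * 0.368324 = 1.0792 s

1.0792 s


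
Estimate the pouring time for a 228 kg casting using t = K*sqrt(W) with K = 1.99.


Formula: t = K * sqrt(W)
sqrt(W) = sqrt(228) = 15.09967
t = 1.99 * 15.09967 = 30.0483 s

30.0483 s


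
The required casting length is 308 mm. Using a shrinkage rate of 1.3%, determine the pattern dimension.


Formula: L_pattern = L_casting * (1 + shrinkage_rate/100)
Shrinkage factor = 1 + 1.3/100 = 1.013
L_pattern = 308 mm * 1.013 = 312.0040 mm

312.0040 mm


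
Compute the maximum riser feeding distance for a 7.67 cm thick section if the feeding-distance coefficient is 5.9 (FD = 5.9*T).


Formula: FD = 5.9 * T  (riser feeding-distance rule)
FD = 5.9 * 7.67 cm = 45.2530 cm

45.2530 cm


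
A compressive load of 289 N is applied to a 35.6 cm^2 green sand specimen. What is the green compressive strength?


Formula: Compressive Strength = Force / Area
Strength = 289 N / 35.6 cm^2 = 8.1180 N/cm^2

Answer: 8.1180 N/cm^2


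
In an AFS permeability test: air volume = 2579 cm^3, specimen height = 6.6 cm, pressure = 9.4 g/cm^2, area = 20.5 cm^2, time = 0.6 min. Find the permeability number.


Formula: Permeability Number P = (V * H) / (p * A * t)
Numerator: V * H = 2579 * 6.6 = 17021.4
Denominator: p * A * t = 9.4 * 20.5 * 0.6 = 115.62
P = 17021.4 / 115.62 = 147.2185

Final answer: 147.2185


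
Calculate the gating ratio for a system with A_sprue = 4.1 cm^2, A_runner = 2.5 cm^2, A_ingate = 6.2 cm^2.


Sprue:Runner:Ingate = 1 : 2.5/4.1 : 6.2/4.1 = 1:0.61:1.51

Answer: 1:0.61:1.51


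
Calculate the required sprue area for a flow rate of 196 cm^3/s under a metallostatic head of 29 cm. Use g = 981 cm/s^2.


Formula: v = sqrt(2*g*h), A = Q/v
Velocity: v = sqrt(2 * 981 * 29) = sqrt(56898) = 238.5330 cm/s
Sprue area: A = Q / v = 196 / 238.5330 = 0.8217 cm^2


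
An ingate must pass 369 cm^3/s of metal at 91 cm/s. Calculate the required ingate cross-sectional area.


Formula: A_ingate = Q / v  (continuity equation)
A = 369 cm^3/s / 91 cm/s = 4.0549 cm^2

4.0549 cm^2


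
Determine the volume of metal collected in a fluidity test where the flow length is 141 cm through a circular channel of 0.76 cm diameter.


Formula: V = pi * (d/2)^2 * L  (cylinder volume)
Radius = 0.76/2 = 0.38 cm
V = pi * 0.38^2 * 141 = 63.9641 cm^3

63.9641 cm^3


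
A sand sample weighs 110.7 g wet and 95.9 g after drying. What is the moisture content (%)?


Formula: MC = (W_wet - W_dry) / W_wet * 100
Water mass = 110.7 - 95.9 = 14.8 g
MC = 14.8 / 110.7 * 100 = 13.3695%

Final answer: 13.3695%


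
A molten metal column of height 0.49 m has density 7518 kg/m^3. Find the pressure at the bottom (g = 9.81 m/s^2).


Formula: P = rho * g * h
rho * g = 7518 * 9.81 = 73751.58 N/m^3
P = 73751.58 * 0.49 = 36138.2742 Pa

36138.2742 Pa


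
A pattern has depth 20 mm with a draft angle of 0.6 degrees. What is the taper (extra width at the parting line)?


Formula: taper = depth * tan(draft_angle)
tan(0.6 deg) = 0.0104724
taper = 20 mm * 0.0104724 = 0.2094 mm


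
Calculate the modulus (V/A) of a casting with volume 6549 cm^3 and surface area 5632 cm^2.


Formula: Casting Modulus M = V / A
M = 6549 cm^3 / 5632 cm^2 = 1.1628 cm

Answer: 1.1628 cm


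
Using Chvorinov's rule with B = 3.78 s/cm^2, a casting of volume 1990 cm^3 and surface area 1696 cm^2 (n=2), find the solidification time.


Formula: t_s = B * (V/A)^n  (Chvorinov's rule, n=2)
Modulus M = V/A = 1990/1696 = 1.173349 cm
M^2 = 1.173349^2 = 1.376748 cm^2
t_s = 3.78 * 1.376748 = 5.2041 s

5.2041 s


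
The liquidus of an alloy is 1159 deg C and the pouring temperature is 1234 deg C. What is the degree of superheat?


Formula: Superheat = T_pour - T_melt
Superheat = 1234 - 1159 = 75 deg C


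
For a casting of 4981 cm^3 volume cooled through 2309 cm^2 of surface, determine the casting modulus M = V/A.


Formula: Casting Modulus M = V / A
M = 4981 cm^3 / 2309 cm^2 = 2.1572 cm

Final answer: 2.1572 cm


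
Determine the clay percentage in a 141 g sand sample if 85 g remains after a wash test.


Formula: Clay% = (W_total - W_washed) / W_total * 100
Clay mass = 141 - 85 = 56 g
Clay% = 56 / 141 * 100 = 39.7163%


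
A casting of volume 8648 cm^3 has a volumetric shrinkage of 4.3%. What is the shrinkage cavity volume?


Formula: V_shrink = V_casting * shrinkage_pct / 100
V_shrink = 8648 cm^3 * 4.3 / 100 = 371.8640 cm^3


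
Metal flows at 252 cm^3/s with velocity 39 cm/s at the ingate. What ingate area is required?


Formula: A_ingate = Q / v  (continuity equation)
A = 252 cm^3/s / 39 cm/s = 6.4615 cm^2


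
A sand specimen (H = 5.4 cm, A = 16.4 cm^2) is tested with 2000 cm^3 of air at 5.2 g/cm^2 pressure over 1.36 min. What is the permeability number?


Formula: Permeability Number P = (V * H) / (p * A * t)
Numerator: V * H = 2000 * 5.4 = 10800.0
Denominator: p * A * t = 5.2 * 16.4 * 1.36 = 115.9808
P = 10800.0 / 115.9808 = 93.1189


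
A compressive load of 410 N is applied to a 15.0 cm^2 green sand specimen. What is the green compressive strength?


Formula: Compressive Strength = Force / Area
Strength = 410 N / 15.0 cm^2 = 27.3333 N/cm^2


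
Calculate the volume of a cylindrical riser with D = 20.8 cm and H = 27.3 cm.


Formula: V = pi * (D/2)^2 * H  (cylinder volume)
Radius = D/2 = 20.8/2 = 10.4 cm
V = pi * 10.4^2 * 27.3 = 9276.3943 cm^3

9276.3943 cm^3


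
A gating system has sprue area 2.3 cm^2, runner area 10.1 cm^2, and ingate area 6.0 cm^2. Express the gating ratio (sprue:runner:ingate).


Sprue:Runner:Ingate = 1 : 10.1/2.3 : 6.0/2.3 = 1:4.39:2.61


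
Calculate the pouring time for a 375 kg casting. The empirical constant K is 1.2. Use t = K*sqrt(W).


Formula: t = K * sqrt(W)
sqrt(W) = sqrt(375) = 19.36492
t = 1.2 * 19.36492 = 23.2379 s


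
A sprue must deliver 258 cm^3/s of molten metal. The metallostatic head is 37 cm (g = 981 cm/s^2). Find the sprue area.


Formula: v = sqrt(2*g*h), A = Q/v
Velocity: v = sqrt(2 * 981 * 37) = sqrt(72594) = 269.4327 cm/s
Sprue area: A = Q / v = 258 / 269.4327 = 0.9576 cm^2

Final answer: 0.9576 cm^2


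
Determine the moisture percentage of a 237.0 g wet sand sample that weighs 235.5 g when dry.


Formula: MC = (W_wet - W_dry) / W_wet * 100
Water mass = 237.0 - 235.5 = 1.5 g
MC = 1.5 / 237.0 * 100 = 0.6329%

Answer: 0.6329%


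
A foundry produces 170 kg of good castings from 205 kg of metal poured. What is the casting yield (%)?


Formula: Casting Yield = (W_good / W_total) * 100
Yield = (170 kg / 205 kg) * 100 = 82.9268%


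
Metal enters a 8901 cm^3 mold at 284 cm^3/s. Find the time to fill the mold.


Formula: t_fill = V_mold / Q_flow
t = 8901 cm^3 / 284 cm^3/s = 31.3415 s


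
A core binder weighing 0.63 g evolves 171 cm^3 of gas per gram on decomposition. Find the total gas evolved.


Formula: V_gas = W_binder * gas_evolution_rate
V = 0.63 g * 171 cm^3/g = 107.7300 cm^3

Final answer: 107.7300 cm^3


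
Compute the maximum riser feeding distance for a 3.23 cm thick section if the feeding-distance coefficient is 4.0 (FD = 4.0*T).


Formula: FD = 4.0 * T  (riser feeding-distance rule)
FD = 4.0 * 3.23 cm = 12.9200 cm


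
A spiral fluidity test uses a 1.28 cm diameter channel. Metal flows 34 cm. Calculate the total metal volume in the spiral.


Formula: V = pi * (d/2)^2 * L  (cylinder volume)
Radius = 1.28/2 = 0.64 cm
V = pi * 0.64^2 * 34 = 43.7511 cm^3


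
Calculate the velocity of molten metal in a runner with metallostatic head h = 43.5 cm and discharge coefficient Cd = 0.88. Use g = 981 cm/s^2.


Formula: v = Cd * sqrt(2 * g * h)  (Torricelli with discharge coefficient)
2*g*h = 2 * 981 * 43.5 = 85347.0 cm^2/s^2
sqrt(85347.0) = 292.14209 cm/s
v = 0.88 * 292.14209 = 257.0850 cm/s


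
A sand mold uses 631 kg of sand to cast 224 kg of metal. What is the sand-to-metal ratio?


Formula: Sand-to-Metal Ratio = W_sand / W_metal
Ratio = 631 kg / 224 kg = 2.8170


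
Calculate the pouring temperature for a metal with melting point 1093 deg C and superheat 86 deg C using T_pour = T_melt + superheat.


Formula: T_pour = T_melt + Superheat
T_pour = 1093 + 86 = 1179 deg C

1179 deg C


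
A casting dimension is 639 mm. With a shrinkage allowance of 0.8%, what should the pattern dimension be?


Formula: L_pattern = L_casting * (1 + shrinkage_rate/100)
Shrinkage factor = 1 + 0.8/100 = 1.008
L_pattern = 639 mm * 1.008 = 644.1120 mm


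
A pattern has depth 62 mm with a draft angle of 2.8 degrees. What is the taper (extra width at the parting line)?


Formula: taper = depth * tan(draft_angle)
tan(2.8 deg) = 0.0489082
taper = 62 mm * 0.0489082 = 3.0323 mm

Answer: 3.0323 mm


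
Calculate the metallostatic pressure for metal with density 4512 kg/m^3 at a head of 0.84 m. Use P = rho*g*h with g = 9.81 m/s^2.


Formula: P = rho * g * h
rho * g = 4512 * 9.81 = 44262.72 N/m^3
P = 44262.72 * 0.84 = 37180.6848 Pa

Final answer: 37180.6848 Pa


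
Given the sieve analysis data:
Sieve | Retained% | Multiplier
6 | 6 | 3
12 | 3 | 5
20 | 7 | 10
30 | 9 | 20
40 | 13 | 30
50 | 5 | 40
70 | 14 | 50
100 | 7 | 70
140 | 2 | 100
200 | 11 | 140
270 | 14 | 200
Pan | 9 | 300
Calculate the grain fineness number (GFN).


Formula: GFN = sum(pct * multiplier) / sum(pct)
sum(pct * multiplier) = 9303
sum(pct) = 100
GFN = 9303 / 100 = 93.03

Answer: 93.03


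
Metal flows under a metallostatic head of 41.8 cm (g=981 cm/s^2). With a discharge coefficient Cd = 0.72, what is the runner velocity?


Formula: v = Cd * sqrt(2 * g * h)  (Torricelli with discharge coefficient)
2*g*h = 2 * 981 * 41.8 = 82011.6 cm^2/s^2
sqrt(82011.6) = 286.37668 cm/s
v = 0.72 * 286.37668 = 206.1912 cm/s

Answer: 206.1912 cm/s


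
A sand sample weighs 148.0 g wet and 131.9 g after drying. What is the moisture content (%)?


Formula: MC = (W_wet - W_dry) / W_wet * 100
Water mass = 148.0 - 131.9 = 16.1 g
MC = 16.1 / 148.0 * 100 = 10.8784%

10.8784%


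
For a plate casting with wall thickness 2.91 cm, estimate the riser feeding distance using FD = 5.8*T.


Formula: FD = 5.8 * T  (riser feeding-distance rule)
FD = 5.8 * 2.91 cm = 16.8780 cm


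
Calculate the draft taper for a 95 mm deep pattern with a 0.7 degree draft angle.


Formula: taper = depth * tan(draft_angle)
tan(0.7 deg) = 0.0122179
taper = 95 mm * 0.0122179 = 1.1607 mm

Final answer: 1.1607 mm


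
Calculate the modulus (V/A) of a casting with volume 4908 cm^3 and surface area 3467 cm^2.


Formula: Casting Modulus M = V / A
M = 4908 cm^3 / 3467 cm^2 = 1.4156 cm

Answer: 1.4156 cm


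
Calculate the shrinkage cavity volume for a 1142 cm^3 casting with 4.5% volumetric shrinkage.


Formula: V_shrink = V_casting * shrinkage_pct / 100
V_shrink = 1142 cm^3 * 4.5 / 100 = 51.3900 cm^3

Answer: 51.3900 cm^3


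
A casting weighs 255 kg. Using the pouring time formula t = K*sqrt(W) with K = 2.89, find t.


Formula: t = K * sqrt(W)
sqrt(W) = sqrt(255) = 15.96872
t = 2.89 * 15.96872 = 46.1496 s


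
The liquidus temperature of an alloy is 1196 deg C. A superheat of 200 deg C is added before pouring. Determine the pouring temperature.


Formula: T_pour = T_melt + Superheat
T_pour = 1196 + 200 = 1396 deg C

Final answer: 1396 deg C


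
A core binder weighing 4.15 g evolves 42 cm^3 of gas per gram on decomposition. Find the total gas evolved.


Formula: V_gas = W_binder * gas_evolution_rate
V = 4.15 g * 42 cm^3/g = 174.3000 cm^3

Answer: 174.3000 cm^3


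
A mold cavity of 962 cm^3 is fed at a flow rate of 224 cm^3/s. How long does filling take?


Formula: t_fill = V_mold / Q_flow
t = 962 cm^3 / 224 cm^3/s = 4.2946 s

Final answer: 4.2946 s


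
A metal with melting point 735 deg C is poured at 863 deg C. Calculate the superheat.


Formula: Superheat = T_pour - T_melt
Superheat = 863 - 735 = 128 deg C


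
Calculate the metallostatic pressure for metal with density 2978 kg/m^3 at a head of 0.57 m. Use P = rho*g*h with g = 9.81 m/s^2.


Formula: P = rho * g * h
rho * g = 2978 * 9.81 = 29214.18 N/m^3
P = 29214.18 * 0.57 = 16652.0826 Pa

Final answer: 16652.0826 Pa


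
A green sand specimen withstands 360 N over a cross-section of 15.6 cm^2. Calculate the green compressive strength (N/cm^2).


Formula: Compressive Strength = Force / Area
Strength = 360 N / 15.6 cm^2 = 23.0769 N/cm^2

Answer: 23.0769 N/cm^2


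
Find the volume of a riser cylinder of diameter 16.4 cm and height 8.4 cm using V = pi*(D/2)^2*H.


Formula: V = pi * (D/2)^2 * H  (cylinder volume)
Radius = D/2 = 16.4/2 = 8.2 cm
V = pi * 8.2^2 * 8.4 = 1774.4218 cm^3


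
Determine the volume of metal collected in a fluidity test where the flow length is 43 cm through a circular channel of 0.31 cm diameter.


Formula: V = pi * (d/2)^2 * L  (cylinder volume)
Radius = 0.31/2 = 0.155 cm
V = pi * 0.155^2 * 43 = 3.2455 cm^3

Answer: 3.2455 cm^3


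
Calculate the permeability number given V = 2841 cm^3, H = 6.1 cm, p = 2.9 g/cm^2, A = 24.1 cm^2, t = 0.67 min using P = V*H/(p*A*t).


Formula: Permeability Number P = (V * H) / (p * A * t)
Numerator: V * H = 2841 * 6.1 = 17330.1
Denominator: p * A * t = 2.9 * 24.1 * 0.67 = 46.8263
P = 17330.1 / 46.8263 = 370.0933

370.0933


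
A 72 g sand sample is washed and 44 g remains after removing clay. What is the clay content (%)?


Formula: Clay% = (W_total - W_washed) / W_total * 100
Clay mass = 72 - 44 = 28 g
Clay% = 28 / 72 * 100 = 38.8889%


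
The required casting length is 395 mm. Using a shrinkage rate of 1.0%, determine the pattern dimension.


Formula: L_pattern = L_casting * (1 + shrinkage_rate/100)
Shrinkage factor = 1 + 1.0/100 = 1.01
L_pattern = 395 mm * 1.01 = 398.9500 mm

Answer: 398.9500 mm


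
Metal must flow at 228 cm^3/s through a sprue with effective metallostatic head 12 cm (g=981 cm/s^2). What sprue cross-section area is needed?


Formula: v = sqrt(2*g*h), A = Q/v
Velocity: v = sqrt(2 * 981 * 12) = sqrt(23544) = 153.4405 cm/s
Sprue area: A = Q / v = 228 / 153.4405 = 1.4859 cm^2


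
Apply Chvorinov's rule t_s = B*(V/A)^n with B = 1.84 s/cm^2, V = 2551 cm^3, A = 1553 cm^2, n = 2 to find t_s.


Formula: t_s = B * (V/A)^n  (Chvorinov's rule, n=2)
Modulus M = V/A = 2551/1553 = 1.642627 cm
M^2 = 1.642627^2 = 2.698223 cm^2
t_s = 1.84 * 2.698223 = 4.9647 s

Final answer: 4.9647 s


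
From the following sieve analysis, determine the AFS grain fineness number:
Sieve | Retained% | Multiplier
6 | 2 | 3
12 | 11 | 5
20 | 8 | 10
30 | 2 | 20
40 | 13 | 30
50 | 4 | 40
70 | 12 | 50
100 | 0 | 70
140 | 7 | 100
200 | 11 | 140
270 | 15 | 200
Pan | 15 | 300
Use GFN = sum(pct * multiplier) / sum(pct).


Formula: GFN = sum(pct * multiplier) / sum(pct)
sum(pct * multiplier) = 11071
sum(pct) = 100
GFN = 11071 / 100 = 110.71

Answer: 110.71


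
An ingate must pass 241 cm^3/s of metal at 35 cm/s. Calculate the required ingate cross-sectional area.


Formula: A_ingate = Q / v  (continuity equation)
A = 241 cm^3/s / 35 cm/s = 6.8857 cm^2

Answer: 6.8857 cm^2


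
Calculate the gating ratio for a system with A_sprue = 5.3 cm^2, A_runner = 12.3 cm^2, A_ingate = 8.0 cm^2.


Sprue:Runner:Ingate = 1 : 12.3/5.3 : 8.0/5.3 = 1:2.32:1.51


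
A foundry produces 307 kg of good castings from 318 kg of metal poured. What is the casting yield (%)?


Formula: Casting Yield = (W_good / W_total) * 100
Yield = (307 kg / 318 kg) * 100 = 96.5409%

96.5409%


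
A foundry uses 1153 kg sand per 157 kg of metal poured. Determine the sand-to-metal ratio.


Formula: Sand-to-Metal Ratio = W_sand / W_metal
Ratio = 1153 kg / 157 kg = 7.3439

7.3439


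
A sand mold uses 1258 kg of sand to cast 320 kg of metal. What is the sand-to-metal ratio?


Formula: Sand-to-Metal Ratio = W_sand / W_metal
Ratio = 1258 kg / 320 kg = 3.9312


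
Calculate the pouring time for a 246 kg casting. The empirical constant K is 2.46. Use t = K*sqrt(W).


Formula: t = K * sqrt(W)
sqrt(W) = sqrt(246) = 15.68439
t = 2.46 * 15.68439 = 38.5836 s

38.5836 s


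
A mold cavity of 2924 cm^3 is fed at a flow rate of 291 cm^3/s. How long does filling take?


Formula: t_fill = V_mold / Q_flow
t = 2924 cm^3 / 291 cm^3/s = 10.0481 s

Answer: 10.0481 s


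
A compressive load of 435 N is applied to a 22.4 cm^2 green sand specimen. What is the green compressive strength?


Formula: Compressive Strength = Force / Area
Strength = 435 N / 22.4 cm^2 = 19.4196 N/cm^2

Answer: 19.4196 N/cm^2


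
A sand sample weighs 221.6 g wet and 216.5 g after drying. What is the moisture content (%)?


Formula: MC = (W_wet - W_dry) / W_wet * 100
Water mass = 221.6 - 216.5 = 5.1 g
MC = 5.1 / 221.6 * 100 = 2.3014%

2.3014%


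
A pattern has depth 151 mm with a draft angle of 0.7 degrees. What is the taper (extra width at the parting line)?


Formula: taper = depth * tan(draft_angle)
tan(0.7 deg) = 0.0122179
taper = 151 mm * 0.0122179 = 1.8449 mm

Final answer: 1.8449 mm


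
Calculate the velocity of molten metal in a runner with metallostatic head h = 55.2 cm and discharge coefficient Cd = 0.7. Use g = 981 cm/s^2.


Formula: v = Cd * sqrt(2 * g * h)  (Torricelli with discharge coefficient)
2*g*h = 2 * 981 * 55.2 = 108302.4 cm^2/s^2
sqrt(108302.4) = 329.09330 cm/s
v = 0.7 * 329.09330 = 230.3653 cm/s

230.3653 cm/s


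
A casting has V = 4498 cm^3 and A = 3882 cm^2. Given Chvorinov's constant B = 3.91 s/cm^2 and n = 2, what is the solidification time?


Formula: t_s = B * (V/A)^n  (Chvorinov's rule, n=2)
Modulus M = V/A = 4498/3882 = 1.158681 cm
M^2 = 1.158681^2 = 1.342542 cm^2
t_s = 3.91 * 1.342542 = 5.2493 s

Final answer: 5.2493 s


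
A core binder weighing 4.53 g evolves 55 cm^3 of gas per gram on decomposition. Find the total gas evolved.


Formula: V_gas = W_binder * gas_evolution_rate
V = 4.53 g * 55 cm^3/g = 249.1500 cm^3

249.1500 cm^3


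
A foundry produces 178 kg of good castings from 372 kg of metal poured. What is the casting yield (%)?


Formula: Casting Yield = (W_good / W_total) * 100
Yield = (178 kg / 372 kg) * 100 = 47.8495%

Final answer: 47.8495%


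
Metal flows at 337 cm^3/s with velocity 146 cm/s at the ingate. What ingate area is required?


Formula: A_ingate = Q / v  (continuity equation)
A = 337 cm^3/s / 146 cm/s = 2.3082 cm^2

Final answer: 2.3082 cm^2


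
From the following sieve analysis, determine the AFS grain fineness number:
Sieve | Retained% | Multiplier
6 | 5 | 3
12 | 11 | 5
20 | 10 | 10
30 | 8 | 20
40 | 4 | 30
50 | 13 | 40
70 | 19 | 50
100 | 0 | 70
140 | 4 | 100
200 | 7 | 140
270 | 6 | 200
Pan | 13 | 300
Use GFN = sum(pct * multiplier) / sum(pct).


Formula: GFN = sum(pct * multiplier) / sum(pct)
sum(pct * multiplier) = 8400
sum(pct) = 100
GFN = 8400 / 100 = 84.00

84.00


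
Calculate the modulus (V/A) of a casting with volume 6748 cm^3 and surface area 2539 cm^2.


Formula: Casting Modulus M = V / A
M = 6748 cm^3 / 2539 cm^2 = 2.6577 cm

Final answer: 2.6577 cm


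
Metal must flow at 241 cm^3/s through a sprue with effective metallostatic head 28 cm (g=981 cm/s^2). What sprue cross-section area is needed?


Formula: v = sqrt(2*g*h), A = Q/v
Velocity: v = sqrt(2 * 981 * 28) = sqrt(54936) = 234.3843 cm/s
Sprue area: A = Q / v = 241 / 234.3843 = 1.0282 cm^2


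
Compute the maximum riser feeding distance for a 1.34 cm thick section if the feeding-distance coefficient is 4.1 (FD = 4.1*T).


Formula: FD = 4.1 * T  (riser feeding-distance rule)
FD = 4.1 * 1.34 cm = 5.4940 cm

5.4940 cm


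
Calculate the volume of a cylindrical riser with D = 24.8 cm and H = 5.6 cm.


Formula: V = pi * (D/2)^2 * H  (cylinder volume)
Radius = D/2 = 24.8/2 = 12.4 cm
V = pi * 12.4^2 * 5.6 = 2705.0872 cm^3

Answer: 2705.0872 cm^3


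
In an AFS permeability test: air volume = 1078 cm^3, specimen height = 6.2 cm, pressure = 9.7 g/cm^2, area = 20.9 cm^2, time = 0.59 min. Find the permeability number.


Formula: Permeability Number P = (V * H) / (p * A * t)
Numerator: V * H = 1078 * 6.2 = 6683.6
Denominator: p * A * t = 9.7 * 20.9 * 0.59 = 119.6107
P = 6683.6 / 119.6107 = 55.8779

Final answer: 55.8779


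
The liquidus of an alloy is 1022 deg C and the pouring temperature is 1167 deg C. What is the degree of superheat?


Formula: Superheat = T_pour - T_melt
Superheat = 1167 - 1022 = 145 deg C

145 deg C


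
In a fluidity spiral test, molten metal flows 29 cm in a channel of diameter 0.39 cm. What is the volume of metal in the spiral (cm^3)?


Formula: V = pi * (d/2)^2 * L  (cylinder volume)
Radius = 0.39/2 = 0.195 cm
V = pi * 0.195^2 * 29 = 3.4643 cm^3

Answer: 3.4643 cm^3


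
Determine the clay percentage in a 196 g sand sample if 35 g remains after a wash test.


Formula: Clay% = (W_total - W_washed) / W_total * 100
Clay mass = 196 - 35 = 161 g
Clay% = 161 / 196 * 100 = 82.1429%


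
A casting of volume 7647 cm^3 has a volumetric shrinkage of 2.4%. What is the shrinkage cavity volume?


Formula: V_shrink = V_casting * shrinkage_pct / 100
V_shrink = 7647 cm^3 * 2.4 / 100 = 183.5280 cm^3


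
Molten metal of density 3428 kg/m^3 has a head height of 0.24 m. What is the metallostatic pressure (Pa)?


Formula: P = rho * g * h
rho * g = 3428 * 9.81 = 33628.68 N/m^3
P = 33628.68 * 0.24 = 8070.8832 Pa

8070.8832 Pa


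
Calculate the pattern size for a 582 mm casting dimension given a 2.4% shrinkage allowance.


Formula: L_pattern = L_casting * (1 + shrinkage_rate/100)
Shrinkage factor = 1 + 2.4/100 = 1.024
L_pattern = 582 mm * 1.024 = 595.9680 mm

Answer: 595.9680 mm


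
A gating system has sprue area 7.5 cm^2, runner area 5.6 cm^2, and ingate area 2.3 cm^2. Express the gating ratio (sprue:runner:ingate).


Sprue:Runner:Ingate = 1 : 5.6/7.5 : 2.3/7.5 = 1:0.75:0.31

Final answer: 1:0.75:0.31


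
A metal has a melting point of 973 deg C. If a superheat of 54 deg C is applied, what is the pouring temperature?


Formula: T_pour = T_melt + Superheat
T_pour = 973 + 54 = 1027 deg C

Answer: 1027 deg C


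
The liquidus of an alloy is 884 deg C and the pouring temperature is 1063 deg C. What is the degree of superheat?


Formula: Superheat = T_pour - T_melt
Superheat = 1063 - 884 = 179 deg C

Final answer: 179 deg C


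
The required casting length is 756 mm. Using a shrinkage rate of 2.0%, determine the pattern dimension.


Formula: L_pattern = L_casting * (1 + shrinkage_rate/100)
Shrinkage factor = 1 + 2.0/100 = 1.02
L_pattern = 756 mm * 1.02 = 771.1200 mm


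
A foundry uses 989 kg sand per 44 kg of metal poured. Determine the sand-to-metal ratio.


Formula: Sand-to-Metal Ratio = W_sand / W_metal
Ratio = 989 kg / 44 kg = 22.4773

22.4773


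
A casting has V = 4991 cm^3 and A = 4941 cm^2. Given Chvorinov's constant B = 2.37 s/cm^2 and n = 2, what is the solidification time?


Formula: t_s = B * (V/A)^n  (Chvorinov's rule, n=2)
Modulus M = V/A = 4991/4941 = 1.010119 cm
M^2 = 1.010119^2 = 1.020340 cm^2
t_s = 2.37 * 1.020340 = 2.4182 s


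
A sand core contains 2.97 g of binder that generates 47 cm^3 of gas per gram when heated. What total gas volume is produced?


Formula: V_gas = W_binder * gas_evolution_rate
V = 2.97 g * 47 cm^3/g = 139.5900 cm^3


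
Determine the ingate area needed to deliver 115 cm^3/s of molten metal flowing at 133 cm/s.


Formula: A_ingate = Q / v  (continuity equation)
A = 115 cm^3/s / 133 cm/s = 0.8647 cm^2

Answer: 0.8647 cm^2


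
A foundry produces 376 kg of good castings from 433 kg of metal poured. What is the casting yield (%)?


Formula: Casting Yield = (W_good / W_total) * 100
Yield = (376 kg / 433 kg) * 100 = 86.8360%

Final answer: 86.8360%


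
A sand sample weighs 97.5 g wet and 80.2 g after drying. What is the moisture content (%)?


Formula: MC = (W_wet - W_dry) / W_wet * 100
Water mass = 97.5 - 80.2 = 17.3 g
MC = 17.3 / 97.5 * 100 = 17.7436%


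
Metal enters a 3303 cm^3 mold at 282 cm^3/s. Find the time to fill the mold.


Formula: t_fill = V_mold / Q_flow
t = 3303 cm^3 / 282 cm^3/s = 11.7128 s

Answer: 11.7128 s


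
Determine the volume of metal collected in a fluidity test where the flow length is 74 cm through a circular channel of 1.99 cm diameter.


Formula: V = pi * (d/2)^2 * L  (cylinder volume)
Radius = 1.99/2 = 0.995 cm
V = pi * 0.995^2 * 74 = 230.1589 cm^3

Answer: 230.1589 cm^3


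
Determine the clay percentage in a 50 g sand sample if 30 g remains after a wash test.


Formula: Clay% = (W_total - W_washed) / W_total * 100
Clay mass = 50 - 30 = 20 g
Clay% = 20 / 50 * 100 = 40.0000%

Answer: 40.0000%


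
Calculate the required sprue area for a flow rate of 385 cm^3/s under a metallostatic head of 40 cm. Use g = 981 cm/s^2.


Formula: v = sqrt(2*g*h), A = Q/v
Velocity: v = sqrt(2 * 981 * 40) = sqrt(78480) = 280.1428 cm/s
Sprue area: A = Q / v = 385 / 280.1428 = 1.3743 cm^2

1.3743 cm^2


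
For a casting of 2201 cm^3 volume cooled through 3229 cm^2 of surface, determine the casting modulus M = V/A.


Formula: Casting Modulus M = V / A
M = 2201 cm^3 / 3229 cm^2 = 0.6816 cm

Answer: 0.6816 cm


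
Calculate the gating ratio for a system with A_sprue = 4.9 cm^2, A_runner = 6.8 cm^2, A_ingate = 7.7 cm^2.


Sprue:Runner:Ingate = 1 : 6.8/4.9 : 7.7/4.9 = 1:1.39:1.57

Final answer: 1:1.39:1.57


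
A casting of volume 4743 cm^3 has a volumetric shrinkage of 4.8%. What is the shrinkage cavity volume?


Formula: V_shrink = V_casting * shrinkage_pct / 100
V_shrink = 4743 cm^3 * 4.8 / 100 = 227.6640 cm^3

Final answer: 227.6640 cm^3


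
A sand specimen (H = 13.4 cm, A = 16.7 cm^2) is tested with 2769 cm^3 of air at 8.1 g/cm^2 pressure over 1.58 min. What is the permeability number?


Formula: Permeability Number P = (V * H) / (p * A * t)
Numerator: V * H = 2769 * 13.4 = 37104.6
Denominator: p * A * t = 8.1 * 16.7 * 1.58 = 213.7266
P = 37104.6 / 213.7266 = 173.6078

Answer: 173.6078


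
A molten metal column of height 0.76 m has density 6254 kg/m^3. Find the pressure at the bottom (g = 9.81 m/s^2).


Formula: P = rho * g * h
rho * g = 6254 * 9.81 = 61351.74 N/m^3
P = 61351.74 * 0.76 = 46627.3224 Pa

Answer: 46627.3224 Pa


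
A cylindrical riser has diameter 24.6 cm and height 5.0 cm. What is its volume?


Formula: V = pi * (D/2)^2 * H  (cylinder volume)
Radius = D/2 = 24.6/2 = 12.3 cm
V = pi * 12.3^2 * 5.0 = 2376.4578 cm^3

Answer: 2376.4578 cm^3


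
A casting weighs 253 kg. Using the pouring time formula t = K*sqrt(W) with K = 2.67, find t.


Formula: t = K * sqrt(W)
sqrt(W) = sqrt(253) = 15.90597
t = 2.67 * 15.90597 = 42.4689 s

Final answer: 42.4689 s


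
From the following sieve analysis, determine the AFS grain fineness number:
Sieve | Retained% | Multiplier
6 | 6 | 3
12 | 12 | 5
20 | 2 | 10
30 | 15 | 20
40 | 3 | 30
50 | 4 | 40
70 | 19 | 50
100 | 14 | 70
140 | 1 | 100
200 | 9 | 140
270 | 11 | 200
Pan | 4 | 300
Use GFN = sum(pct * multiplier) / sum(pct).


Formula: GFN = sum(pct * multiplier) / sum(pct)
sum(pct * multiplier) = 7338
sum(pct) = 100
GFN = 7338 / 100 = 73.38

Final answer: 73.38


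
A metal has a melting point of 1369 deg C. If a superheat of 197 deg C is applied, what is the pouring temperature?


Formula: T_pour = T_melt + Superheat
T_pour = 1369 + 197 = 1566 deg C

Final answer: 1566 deg C


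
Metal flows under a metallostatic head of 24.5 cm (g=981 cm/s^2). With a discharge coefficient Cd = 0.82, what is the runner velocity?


Formula: v = Cd * sqrt(2 * g * h)  (Torricelli with discharge coefficient)
2*g*h = 2 * 981 * 24.5 = 48069.0 cm^2/s^2
sqrt(48069.0) = 219.24644 cm/s
v = 0.82 * 219.24644 = 179.7821 cm/s


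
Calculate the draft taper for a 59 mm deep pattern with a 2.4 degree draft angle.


Formula: taper = depth * tan(draft_angle)
tan(2.4 deg) = 0.0419124
taper = 59 mm * 0.0419124 = 2.4728 mm

Answer: 2.4728 mm


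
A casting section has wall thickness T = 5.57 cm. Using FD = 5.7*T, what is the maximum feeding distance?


Formula: FD = 5.7 * T  (riser feeding-distance rule)
FD = 5.7 * 5.57 cm = 31.7490 cm

Answer: 31.7490 cm


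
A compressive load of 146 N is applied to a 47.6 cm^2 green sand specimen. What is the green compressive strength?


Formula: Compressive Strength = Force / Area
Strength = 146 N / 47.6 cm^2 = 3.0672 N/cm^2

Answer: 3.0672 N/cm^2


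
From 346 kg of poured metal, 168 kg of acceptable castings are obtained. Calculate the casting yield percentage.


Formula: Casting Yield = (W_good / W_total) * 100
Yield = (168 kg / 346 kg) * 100 = 48.5549%

Answer: 48.5549%


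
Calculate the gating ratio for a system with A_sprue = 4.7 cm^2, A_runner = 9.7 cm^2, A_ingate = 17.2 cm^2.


Sprue:Runner:Ingate = 1 : 9.7/4.7 : 17.2/4.7 = 1:2.06:3.66

1:2.06:3.66
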